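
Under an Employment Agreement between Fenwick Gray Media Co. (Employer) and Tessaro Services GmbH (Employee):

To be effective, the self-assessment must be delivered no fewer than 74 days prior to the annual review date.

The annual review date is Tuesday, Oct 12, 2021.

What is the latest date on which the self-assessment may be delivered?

Counting back 74 calendar days from Oct 12, 2021 gives Jul 30, 2021.

Jul 30, 2021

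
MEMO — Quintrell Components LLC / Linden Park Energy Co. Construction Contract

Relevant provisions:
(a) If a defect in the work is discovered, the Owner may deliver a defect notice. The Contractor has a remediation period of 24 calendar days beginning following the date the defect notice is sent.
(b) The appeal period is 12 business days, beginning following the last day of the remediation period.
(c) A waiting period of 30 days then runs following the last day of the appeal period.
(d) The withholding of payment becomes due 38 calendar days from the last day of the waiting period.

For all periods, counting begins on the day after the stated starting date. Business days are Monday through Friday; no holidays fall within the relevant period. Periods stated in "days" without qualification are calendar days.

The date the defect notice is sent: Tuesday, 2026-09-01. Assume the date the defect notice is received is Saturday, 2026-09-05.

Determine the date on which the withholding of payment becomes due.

The last day of the remediation period: 2026-09-01 + 24 days = 2026-09-25.
From Friday, 2026-09-25, 12 business days (Sep 28, Sep 29, Sep 30, Oct 1, …, Oct 9, Oct 12, Oct 13, skipping weekends) brings us to Tuesday, 2026-10-13, which is the last day of the appeal period.
The last day of the waiting period: 2026-10-13 + 30 days = 2026-11-12.
Adding 38 calendar days to 2026-11-12 gives 2026-12-20, which is the date on which the withholding of payment becomes due.

2026-12-20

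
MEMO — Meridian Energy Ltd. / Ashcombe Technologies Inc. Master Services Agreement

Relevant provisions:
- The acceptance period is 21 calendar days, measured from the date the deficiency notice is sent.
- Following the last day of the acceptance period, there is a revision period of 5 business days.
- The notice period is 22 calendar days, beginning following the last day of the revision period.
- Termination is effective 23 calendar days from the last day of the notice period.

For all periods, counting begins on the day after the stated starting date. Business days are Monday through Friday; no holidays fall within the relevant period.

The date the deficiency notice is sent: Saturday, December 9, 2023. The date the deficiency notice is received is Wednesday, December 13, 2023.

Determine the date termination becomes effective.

February 19, 2024

Adding 21 calendar days to December 9, 2023 gives December 30, 2023, which is the last day of the acceptance period.
The last day of the revision period: 5 business days after Saturday, December 30, 2023, skipping weekends — Jan 1, Jan 2, Jan 3, Jan 4, Jan 5 — lands on Friday, January 5, 2024.
Adding 22 calendar days to January 5, 2024 gives January 27, 2024, which is the last day of the notice period.
The date termination becomes effective: January 27, 2024 + 23 days = February 19, 2024.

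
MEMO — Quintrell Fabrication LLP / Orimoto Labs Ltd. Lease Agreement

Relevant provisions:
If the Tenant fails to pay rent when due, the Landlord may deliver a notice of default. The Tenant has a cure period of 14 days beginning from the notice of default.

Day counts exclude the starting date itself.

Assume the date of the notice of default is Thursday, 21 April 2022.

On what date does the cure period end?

5 May 2022

The last day of the cure period: 14 calendar days after 21 April 2022 is 5 May 2022.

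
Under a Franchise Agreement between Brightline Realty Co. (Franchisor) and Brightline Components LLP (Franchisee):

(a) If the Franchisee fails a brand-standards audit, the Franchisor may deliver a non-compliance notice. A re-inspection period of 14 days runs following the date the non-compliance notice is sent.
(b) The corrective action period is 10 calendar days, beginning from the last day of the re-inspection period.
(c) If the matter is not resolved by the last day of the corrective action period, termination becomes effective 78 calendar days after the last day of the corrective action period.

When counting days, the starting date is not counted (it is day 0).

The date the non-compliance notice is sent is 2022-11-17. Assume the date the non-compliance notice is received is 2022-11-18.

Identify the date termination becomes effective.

2023-02-27

The last day of the re-inspection period: 14 calendar days after 2022-11-17 is 2022-12-01.
The last day of the corrective action period: 2022-12-01 + 10 days = 2022-12-11.
The date termination becomes effective: 78 calendar days after 2022-12-11 is 2023-02-27.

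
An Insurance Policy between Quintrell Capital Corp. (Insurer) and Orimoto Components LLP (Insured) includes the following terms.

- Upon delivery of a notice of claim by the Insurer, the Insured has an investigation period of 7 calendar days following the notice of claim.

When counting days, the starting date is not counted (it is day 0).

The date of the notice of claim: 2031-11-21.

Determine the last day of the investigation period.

The last day of the investigation period: 7 calendar days after 2031-11-21 is 2031-11-28.

2031-11-28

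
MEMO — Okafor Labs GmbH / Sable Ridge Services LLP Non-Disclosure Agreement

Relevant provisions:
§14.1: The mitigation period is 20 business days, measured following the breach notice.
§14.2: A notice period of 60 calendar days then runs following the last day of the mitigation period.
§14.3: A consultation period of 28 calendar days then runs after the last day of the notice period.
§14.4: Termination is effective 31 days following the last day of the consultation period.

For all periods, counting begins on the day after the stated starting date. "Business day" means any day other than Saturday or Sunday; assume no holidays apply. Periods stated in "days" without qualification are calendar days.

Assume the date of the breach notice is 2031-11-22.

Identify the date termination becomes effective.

2032-04-16

The last day of the mitigation period: 20 business days after Saturday, 2031-11-22, skipping weekends — Nov 24, Nov 25, Nov 26, Nov 27, …, Dec 17, Dec 18, Dec 19 — lands on Friday, 2031-12-19.
The last day of the notice period: 2031-12-19 + 60 days = 2032-02-17.
Adding 28 calendar days to 2032-02-17 gives 2032-03-16, which is the last day of the consultation period.
The date termination becomes effective: 2032-03-16 + 31 days = 2032-04-16.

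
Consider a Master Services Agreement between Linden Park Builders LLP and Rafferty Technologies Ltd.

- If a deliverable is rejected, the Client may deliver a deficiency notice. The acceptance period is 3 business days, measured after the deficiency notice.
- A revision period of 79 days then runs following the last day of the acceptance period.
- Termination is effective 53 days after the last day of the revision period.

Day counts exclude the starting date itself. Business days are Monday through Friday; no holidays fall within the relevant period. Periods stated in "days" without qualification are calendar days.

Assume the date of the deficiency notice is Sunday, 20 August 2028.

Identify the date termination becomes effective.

2 January 2029

The last day of the acceptance period: counting 3 business days from Sunday, 20 August 2028 (Aug 21, Aug 22, Aug 23, skipping weekends) reaches Wednesday, 23 August 2028.
The last day of the revision period: 23 August 2028 + 79 days = 10 November 2028.
Adding 53 calendar days to 10 November 2028 gives 2 January 2029, which is the date termination becomes effective.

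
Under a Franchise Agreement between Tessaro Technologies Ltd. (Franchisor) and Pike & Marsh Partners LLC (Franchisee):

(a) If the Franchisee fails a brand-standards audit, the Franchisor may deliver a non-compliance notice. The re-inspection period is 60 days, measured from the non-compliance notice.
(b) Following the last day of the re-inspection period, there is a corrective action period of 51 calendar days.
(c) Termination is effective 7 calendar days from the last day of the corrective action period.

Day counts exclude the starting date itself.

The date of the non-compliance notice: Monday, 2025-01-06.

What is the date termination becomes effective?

2025-05-04

The last day of the re-inspection period: 60 calendar days after 2025-01-06 is 2025-03-07.
The last day of the corrective action period: 51 calendar days after 2025-03-07 is 2025-04-27.
Adding 7 calendar days to 2025-04-27 gives 2025-05-04, which is the date termination becomes effective.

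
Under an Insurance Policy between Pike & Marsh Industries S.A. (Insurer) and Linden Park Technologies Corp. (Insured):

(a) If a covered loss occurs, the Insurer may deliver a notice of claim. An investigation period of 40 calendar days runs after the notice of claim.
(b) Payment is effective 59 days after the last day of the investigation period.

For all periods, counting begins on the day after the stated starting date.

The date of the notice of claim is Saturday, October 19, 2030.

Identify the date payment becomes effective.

Adding 40 calendar days to October 19, 2030 gives November 28, 2030, which is the last day of the investigation period.
The date payment becomes effective: November 28, 2030 + 59 days = January 26, 2031.

January 26, 2031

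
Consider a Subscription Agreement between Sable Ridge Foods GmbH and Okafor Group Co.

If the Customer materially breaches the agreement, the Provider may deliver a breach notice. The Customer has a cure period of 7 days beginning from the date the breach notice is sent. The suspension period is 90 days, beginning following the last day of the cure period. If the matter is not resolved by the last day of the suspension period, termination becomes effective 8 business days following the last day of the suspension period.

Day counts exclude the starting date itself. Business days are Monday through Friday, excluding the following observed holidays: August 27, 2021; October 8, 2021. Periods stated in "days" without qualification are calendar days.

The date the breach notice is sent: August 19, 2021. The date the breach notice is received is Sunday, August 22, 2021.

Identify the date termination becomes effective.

December 6, 2021

The last day of the cure period: August 19, 2021 + 7 days = August 26, 2021.
Adding 90 calendar days to August 26, 2021 gives November 24, 2021, which is the last day of the suspension period.
The date termination becomes effective: 8 business days after Wednesday, November 24, 2021, skipping weekends — Nov 25, Nov 26, Nov 29, Nov 30, Dec 1, Dec 2, Dec 3, Dec 6 — lands on Monday, December 6, 2021.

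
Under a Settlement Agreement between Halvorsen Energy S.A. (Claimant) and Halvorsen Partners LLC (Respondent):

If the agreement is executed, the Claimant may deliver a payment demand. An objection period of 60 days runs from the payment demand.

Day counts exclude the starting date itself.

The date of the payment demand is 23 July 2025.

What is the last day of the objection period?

21 September 2025

Adding 60 calendar days to 23 July 2025 gives 21 September 2025, which is the last day of the objection period.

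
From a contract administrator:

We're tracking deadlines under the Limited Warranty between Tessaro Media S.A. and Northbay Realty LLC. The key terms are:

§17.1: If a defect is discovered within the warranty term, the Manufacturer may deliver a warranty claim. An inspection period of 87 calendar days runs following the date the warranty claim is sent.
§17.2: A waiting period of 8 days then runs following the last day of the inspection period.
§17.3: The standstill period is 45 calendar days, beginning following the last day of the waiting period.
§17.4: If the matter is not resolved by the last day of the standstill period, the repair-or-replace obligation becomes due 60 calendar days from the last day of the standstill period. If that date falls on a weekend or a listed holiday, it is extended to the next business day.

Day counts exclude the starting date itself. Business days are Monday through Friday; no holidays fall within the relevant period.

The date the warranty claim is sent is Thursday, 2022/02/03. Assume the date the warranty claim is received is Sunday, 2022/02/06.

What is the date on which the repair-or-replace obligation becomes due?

2022/08/22

The last day of the inspection period: 2022/02/03 + 87 days = 2022/05/01.
Adding 8 calendar days to 2022/05/01 gives 2022/05/09, which is the last day of the waiting period.
Adding 45 calendar days to 2022/05/09 gives 2022/06/23, which is the last day of the standstill period.
The date on which the repair-or-replace obligation becomes due: 60 calendar days after 2022/06/23 is 2022/08/22. 2022/08/22 is a Monday, so no roll-forward applies.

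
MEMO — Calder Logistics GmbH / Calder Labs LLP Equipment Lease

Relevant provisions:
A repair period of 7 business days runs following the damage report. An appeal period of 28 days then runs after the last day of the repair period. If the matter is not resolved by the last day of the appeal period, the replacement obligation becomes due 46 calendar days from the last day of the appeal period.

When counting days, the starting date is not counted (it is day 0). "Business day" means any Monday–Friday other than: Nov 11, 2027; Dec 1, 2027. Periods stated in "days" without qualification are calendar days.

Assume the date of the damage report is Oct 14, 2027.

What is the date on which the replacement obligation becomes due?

From Thursday, Oct 14, 2027, 7 business days (Oct 15, Oct 18, Oct 19, Oct 20, Oct 21, Oct 22, Oct 25, skipping weekends) brings us to Monday, Oct 25, 2027, which is the last day of the repair period.
The last day of the appeal period: 28 calendar days after Oct 25, 2027 is Nov 22, 2027.
The date on which the replacement obligation becomes due: Nov 22, 2027 + 46 days = Jan 7, 2028.

Jan 7, 2028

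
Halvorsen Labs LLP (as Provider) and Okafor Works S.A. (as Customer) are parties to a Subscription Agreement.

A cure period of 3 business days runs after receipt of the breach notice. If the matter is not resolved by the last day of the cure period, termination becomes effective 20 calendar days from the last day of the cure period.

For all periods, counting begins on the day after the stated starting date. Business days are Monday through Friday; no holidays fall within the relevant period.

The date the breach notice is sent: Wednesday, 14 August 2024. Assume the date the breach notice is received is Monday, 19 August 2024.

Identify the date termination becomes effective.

The last day of the cure period: 3 business days after Monday, 19 August 2024, skipping weekends — Aug 20, Aug 21, Aug 22 — lands on Thursday, 22 August 2024.
The date termination becomes effective: 20 calendar days after 22 August 2024 is 11 September 2024.

11 September 2024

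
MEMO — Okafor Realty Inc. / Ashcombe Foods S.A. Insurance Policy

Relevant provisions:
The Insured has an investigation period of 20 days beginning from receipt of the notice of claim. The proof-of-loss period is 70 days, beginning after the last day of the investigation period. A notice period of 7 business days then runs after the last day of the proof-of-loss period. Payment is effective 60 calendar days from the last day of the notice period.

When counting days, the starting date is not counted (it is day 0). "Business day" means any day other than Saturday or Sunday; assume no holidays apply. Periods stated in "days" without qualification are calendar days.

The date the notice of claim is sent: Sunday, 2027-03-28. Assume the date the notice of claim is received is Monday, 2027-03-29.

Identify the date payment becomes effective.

The last day of the investigation period: 2027-03-29 + 20 days = 2027-04-18.
Adding 70 calendar days to 2027-04-18 gives 2027-06-27, which is the last day of the proof-of-loss period.
The last day of the notice period: counting 7 business days from Sunday, 2027-06-27 (Jun 28, Jun 29, Jun 30, Jul 1, Jul 2, Jul 5, Jul 6, skipping weekends) reaches Tuesday, 2027-07-06.
Adding 60 calendar days to 2027-07-06 gives 2027-09-04, which is the date payment becomes effective.

2027-09-04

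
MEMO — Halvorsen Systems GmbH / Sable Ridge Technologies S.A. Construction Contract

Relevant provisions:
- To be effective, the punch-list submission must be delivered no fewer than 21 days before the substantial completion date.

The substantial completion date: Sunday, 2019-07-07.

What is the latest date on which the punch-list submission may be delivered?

Counting back 21 calendar days from 2019-07-07 gives 2019-06-16.

2019-06-16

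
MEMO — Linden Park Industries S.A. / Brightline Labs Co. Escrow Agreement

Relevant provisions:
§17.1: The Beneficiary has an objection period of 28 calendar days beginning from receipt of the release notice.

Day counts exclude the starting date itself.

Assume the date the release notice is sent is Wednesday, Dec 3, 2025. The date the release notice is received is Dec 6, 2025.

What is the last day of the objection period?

Adding 28 calendar days to Dec 6, 2025 gives Jan 3, 2026, which is the last day of the objection period.

Jan 3, 2026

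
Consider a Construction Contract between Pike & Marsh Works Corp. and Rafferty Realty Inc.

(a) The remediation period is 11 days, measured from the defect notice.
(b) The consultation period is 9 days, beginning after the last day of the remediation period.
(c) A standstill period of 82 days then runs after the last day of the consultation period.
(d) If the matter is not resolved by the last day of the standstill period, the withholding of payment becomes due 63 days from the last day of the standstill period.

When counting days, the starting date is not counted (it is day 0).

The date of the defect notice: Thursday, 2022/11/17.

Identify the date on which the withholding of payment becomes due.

2023/05/01

Adding 11 calendar days to 2022/11/17 gives 2022/11/28, which is the last day of the remediation period.
Adding 9 calendar days to 2022/11/28 gives 2022/12/07, which is the last day of the consultation period.
The last day of the standstill period: 82 calendar days after 2022/12/07 is 2023/02/27.
The date on which the withholding of payment becomes due: 63 calendar days after 2023/02/27 is 2023/05/01.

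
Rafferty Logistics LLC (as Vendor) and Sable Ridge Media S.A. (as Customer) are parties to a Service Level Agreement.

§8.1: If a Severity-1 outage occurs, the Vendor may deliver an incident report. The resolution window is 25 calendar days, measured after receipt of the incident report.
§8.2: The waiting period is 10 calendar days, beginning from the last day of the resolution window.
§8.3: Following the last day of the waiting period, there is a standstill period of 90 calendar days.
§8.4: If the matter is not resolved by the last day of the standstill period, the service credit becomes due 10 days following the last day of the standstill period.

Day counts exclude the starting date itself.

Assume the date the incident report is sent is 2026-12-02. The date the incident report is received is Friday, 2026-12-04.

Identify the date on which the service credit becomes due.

The last day of the resolution window: 2026-12-04 + 25 days = 2026-12-29.
The last day of the waiting period: 2026-12-29 + 10 days = 2027-01-08.
The last day of the standstill period: 90 calendar days after 2027-01-08 is 2027-04-08.
The date on which the service credit becomes due: 10 calendar days after 2027-04-08 is 2027-04-18.

2027-04-18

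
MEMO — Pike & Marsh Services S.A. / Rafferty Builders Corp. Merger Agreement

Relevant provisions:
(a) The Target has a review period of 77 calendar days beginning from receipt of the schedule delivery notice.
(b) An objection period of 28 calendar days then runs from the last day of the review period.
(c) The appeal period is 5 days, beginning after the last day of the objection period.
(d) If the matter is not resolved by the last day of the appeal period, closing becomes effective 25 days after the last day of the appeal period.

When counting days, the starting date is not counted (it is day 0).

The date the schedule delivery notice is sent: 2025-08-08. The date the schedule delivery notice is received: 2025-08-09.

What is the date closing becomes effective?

The last day of the review period: 2025-08-09 + 77 days = 2025-10-25.
Adding 28 calendar days to 2025-10-25 gives 2025-11-22, which is the last day of the objection period.
Adding 5 calendar days to 2025-11-22 gives 2025-11-27, which is the last day of the appeal period.
Adding 25 calendar days to 2025-11-27 gives 2025-12-22, which is the date closing becomes effective.

2025-12-22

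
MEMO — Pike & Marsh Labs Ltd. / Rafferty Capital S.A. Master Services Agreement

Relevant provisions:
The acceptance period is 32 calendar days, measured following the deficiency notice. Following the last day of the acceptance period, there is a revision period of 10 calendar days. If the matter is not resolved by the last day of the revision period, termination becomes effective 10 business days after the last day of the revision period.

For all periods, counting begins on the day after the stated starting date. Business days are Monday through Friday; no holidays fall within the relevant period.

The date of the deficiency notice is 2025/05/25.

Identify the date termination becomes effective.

2025/07/18

The last day of the acceptance period: 32 calendar days after 2025/05/25 is 2025/06/26.
The last day of the revision period: 2025/06/26 + 10 days = 2025/07/06.
From Sunday, 2025/07/06, 10 business days (Jul 7, Jul 8, Jul 9, Jul 10, Jul 11, Jul 14, Jul 15, Jul 16, Jul 17, Jul 18, skipping weekends) brings us to Friday, 2025/07/18, which is the date termination becomes effective.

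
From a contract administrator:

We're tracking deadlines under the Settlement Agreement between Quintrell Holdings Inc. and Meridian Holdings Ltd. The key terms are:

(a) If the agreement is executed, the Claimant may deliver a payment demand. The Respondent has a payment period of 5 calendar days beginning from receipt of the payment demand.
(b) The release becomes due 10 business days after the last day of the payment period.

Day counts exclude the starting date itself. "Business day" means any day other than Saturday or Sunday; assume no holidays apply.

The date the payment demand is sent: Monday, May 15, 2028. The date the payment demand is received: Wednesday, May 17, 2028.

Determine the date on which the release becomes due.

The last day of the payment period: 5 calendar days after May 17, 2028 is May 22, 2028.
From Monday, May 22, 2028, 10 business days (May 23, May 24, May 25, May 26, May 29, May 30, May 31, Jun 1, Jun 2, Jun 5, skipping weekends) brings us to Monday, Jun 5, 2028, which is the date on which the release becomes due.

Jun 5, 2028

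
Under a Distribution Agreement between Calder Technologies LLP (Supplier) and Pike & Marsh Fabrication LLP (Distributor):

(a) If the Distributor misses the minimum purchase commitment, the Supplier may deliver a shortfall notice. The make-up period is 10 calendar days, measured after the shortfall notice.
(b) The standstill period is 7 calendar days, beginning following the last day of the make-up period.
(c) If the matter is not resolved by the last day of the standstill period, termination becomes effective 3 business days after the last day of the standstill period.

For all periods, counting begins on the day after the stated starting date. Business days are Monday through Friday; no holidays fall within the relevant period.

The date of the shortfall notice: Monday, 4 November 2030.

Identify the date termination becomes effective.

26 November 2030

The last day of the make-up period: 4 November 2030 + 10 days = 14 November 2030.
The last day of the standstill period: 14 November 2030 + 7 days = 21 November 2030.
From Thursday, 21 November 2030, 3 business days (Nov 22, Nov 25, Nov 26, skipping weekends) brings us to Tuesday, 26 November 2030, which is the date termination becomes effective.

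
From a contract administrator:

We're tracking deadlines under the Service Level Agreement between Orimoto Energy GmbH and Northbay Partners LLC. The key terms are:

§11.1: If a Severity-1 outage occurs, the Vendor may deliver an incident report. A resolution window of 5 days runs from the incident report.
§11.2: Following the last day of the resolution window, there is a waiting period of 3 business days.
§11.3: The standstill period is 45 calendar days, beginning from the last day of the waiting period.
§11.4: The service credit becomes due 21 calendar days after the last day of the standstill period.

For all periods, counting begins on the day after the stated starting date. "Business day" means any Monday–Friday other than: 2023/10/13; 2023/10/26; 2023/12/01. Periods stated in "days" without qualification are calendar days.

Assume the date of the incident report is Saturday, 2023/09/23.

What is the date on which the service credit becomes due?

2023/12/08

Adding 5 calendar days to 2023/09/23 gives 2023/09/28, which is the last day of the resolution window.
The last day of the waiting period: counting 3 business days from Thursday, 2023/09/28 (Sep 29, Oct 2, Oct 3, skipping weekends) reaches Tuesday, 2023/10/03.
The last day of the standstill period: 2023/10/03 + 45 days = 2023/11/17.
Adding 21 calendar days to 2023/11/17 gives 2023/12/08, which is the date on which the service credit becomes due.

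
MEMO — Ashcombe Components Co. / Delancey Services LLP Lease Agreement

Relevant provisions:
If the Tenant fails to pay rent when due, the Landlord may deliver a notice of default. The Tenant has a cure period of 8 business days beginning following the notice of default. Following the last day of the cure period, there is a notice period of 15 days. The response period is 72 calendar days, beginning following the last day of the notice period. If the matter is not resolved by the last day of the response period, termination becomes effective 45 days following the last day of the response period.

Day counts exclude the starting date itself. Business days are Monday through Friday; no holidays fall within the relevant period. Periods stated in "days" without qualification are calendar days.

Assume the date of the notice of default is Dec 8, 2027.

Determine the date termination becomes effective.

Apr 30, 2028

The last day of the cure period: counting 8 business days from Wednesday, Dec 8, 2027 (Dec 9, Dec 10, Dec 13, Dec 14, Dec 15, Dec 16, Dec 17, Dec 20, skipping weekends) reaches Monday, Dec 20, 2027.
The last day of the notice period: Dec 20, 2027 + 15 days = Jan 4, 2028.
The last day of the response period: 72 calendar days after Jan 4, 2028 is Mar 16, 2028.
The date termination becomes effective: 45 calendar days after Mar 16, 2028 is Apr 30, 2028.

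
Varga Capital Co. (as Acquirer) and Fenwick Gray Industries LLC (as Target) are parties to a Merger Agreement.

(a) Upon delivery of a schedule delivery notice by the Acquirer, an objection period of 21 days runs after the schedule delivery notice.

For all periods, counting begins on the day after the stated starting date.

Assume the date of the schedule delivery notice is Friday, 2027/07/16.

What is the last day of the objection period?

The last day of the objection period: 21 calendar days after 2027/07/16 is 2027/08/06.

2027/08/06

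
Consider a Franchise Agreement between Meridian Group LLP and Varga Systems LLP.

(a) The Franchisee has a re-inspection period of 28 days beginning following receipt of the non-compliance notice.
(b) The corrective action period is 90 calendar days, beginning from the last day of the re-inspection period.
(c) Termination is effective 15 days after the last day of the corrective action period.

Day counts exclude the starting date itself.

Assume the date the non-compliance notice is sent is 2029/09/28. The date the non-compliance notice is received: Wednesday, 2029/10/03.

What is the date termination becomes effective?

2030/02/13

The last day of the re-inspection period: 2029/10/03 + 28 days = 2029/10/31.
The last day of the corrective action period: 90 calendar days after 2029/10/31 is 2030/01/29.
The date termination becomes effective: 2030/01/29 + 15 days = 2030/02/13.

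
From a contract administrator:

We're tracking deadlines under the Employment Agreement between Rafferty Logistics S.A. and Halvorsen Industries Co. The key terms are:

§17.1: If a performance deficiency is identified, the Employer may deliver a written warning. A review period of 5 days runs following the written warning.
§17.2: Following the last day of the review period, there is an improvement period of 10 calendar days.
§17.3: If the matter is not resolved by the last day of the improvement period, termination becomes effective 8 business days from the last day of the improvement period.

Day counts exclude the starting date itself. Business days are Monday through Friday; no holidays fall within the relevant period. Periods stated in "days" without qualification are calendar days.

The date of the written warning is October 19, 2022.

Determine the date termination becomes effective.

Adding 5 calendar days to October 19, 2022 gives October 24, 2022, which is the last day of the review period.
The last day of the improvement period: 10 calendar days after October 24, 2022 is November 3, 2022.
From Thursday, November 3, 2022, 8 business days (Nov 4, Nov 7, Nov 8, Nov 9, Nov 10, Nov 11, Nov 14, Nov 15, skipping weekends) brings us to Tuesday, November 15, 2022, which is the date termination becomes effective.

November 15, 2022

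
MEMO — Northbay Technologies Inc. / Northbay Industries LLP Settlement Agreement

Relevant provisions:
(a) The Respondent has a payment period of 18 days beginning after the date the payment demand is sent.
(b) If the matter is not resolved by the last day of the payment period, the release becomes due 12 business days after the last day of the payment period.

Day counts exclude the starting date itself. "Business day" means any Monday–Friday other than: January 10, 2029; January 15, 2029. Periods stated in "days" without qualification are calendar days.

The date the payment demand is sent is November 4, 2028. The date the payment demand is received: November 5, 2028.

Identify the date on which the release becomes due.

Adding 18 calendar days to November 4, 2028 gives November 22, 2028, which is the last day of the payment period.
The date on which the release becomes due: counting 12 business days from Wednesday, November 22, 2028 (Nov 23, Nov 24, Nov 27, Nov 28, …, Dec 6, Dec 7, Dec 8, skipping weekends) reaches Friday, December 8, 2028.

December 8, 2028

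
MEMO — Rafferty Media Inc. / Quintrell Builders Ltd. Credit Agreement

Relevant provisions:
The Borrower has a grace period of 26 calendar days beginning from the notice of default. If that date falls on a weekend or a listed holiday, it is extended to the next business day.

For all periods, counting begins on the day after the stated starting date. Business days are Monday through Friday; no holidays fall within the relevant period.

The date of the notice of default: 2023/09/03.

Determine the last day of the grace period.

Adding 26 calendar days to 2023/09/03 gives 2023/09/29, which is the last day of the grace period. 2023/09/29 is a Friday, so no roll-forward applies.

2023/09/29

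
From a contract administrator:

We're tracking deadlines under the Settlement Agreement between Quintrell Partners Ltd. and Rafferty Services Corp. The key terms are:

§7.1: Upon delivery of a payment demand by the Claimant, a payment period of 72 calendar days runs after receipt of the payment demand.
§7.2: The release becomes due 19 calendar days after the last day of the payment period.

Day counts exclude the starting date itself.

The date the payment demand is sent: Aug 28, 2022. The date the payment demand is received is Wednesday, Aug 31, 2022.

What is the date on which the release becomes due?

The last day of the payment period: Aug 31, 2022 + 72 days = Nov 11, 2022.
The date on which the release becomes due: Nov 11, 2022 + 19 days = Nov 30, 2022.

Nov 30, 2022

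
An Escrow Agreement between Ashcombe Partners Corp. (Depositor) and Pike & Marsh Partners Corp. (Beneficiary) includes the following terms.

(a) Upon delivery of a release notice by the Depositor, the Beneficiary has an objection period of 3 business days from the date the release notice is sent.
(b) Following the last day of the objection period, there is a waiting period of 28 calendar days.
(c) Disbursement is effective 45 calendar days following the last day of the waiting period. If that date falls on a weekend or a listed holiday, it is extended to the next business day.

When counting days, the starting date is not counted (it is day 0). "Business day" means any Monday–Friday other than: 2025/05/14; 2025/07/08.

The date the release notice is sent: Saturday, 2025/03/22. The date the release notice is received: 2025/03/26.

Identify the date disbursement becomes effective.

2025/06/09

From Saturday, 2025/03/22, 3 business days (Mar 24, Mar 25, Mar 26, skipping weekends) brings us to Wednesday, 2025/03/26, which is the last day of the objection period.
The last day of the waiting period: 28 calendar days after 2025/03/26 is 2025/04/23.
The date disbursement becomes effective: 2025/04/23 + 45 days = 2025/06/07. That falls on a Saturday, so it rolls to the next business day, Monday, 2025/06/09.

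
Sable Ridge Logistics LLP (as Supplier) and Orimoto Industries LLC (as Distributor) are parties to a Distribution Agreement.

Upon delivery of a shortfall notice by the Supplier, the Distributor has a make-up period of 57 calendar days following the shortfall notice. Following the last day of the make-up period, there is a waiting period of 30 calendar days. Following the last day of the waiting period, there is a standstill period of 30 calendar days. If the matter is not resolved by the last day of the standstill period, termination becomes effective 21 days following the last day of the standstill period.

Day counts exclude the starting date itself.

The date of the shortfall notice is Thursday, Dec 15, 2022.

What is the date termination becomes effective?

May 2, 2023

The last day of the make-up period: Dec 15, 2022 + 57 days = Feb 10, 2023.
The last day of the waiting period: Feb 10, 2023 + 30 days = Mar 12, 2023.
The last day of the standstill period: 30 calendar days after Mar 12, 2023 is Apr 11, 2023.
Adding 21 calendar days to Apr 11, 2023 gives May 2, 2023, which is the date termination becomes effective.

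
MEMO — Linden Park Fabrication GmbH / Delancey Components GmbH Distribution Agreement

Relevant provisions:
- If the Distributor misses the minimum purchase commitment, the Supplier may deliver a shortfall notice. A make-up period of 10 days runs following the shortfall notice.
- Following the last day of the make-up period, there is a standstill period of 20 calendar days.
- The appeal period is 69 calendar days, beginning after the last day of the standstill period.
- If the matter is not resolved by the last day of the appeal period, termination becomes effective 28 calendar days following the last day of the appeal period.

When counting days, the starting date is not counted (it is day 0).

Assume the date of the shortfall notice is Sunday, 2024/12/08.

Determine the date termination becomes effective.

2025/04/14

The last day of the make-up period: 2024/12/08 + 10 days = 2024/12/18.
The last day of the standstill period: 2024/12/18 + 20 days = 2025/01/07.
The last day of the appeal period: 69 calendar days after 2025/01/07 is 2025/03/17.
The date termination becomes effective: 2025/03/17 + 28 days = 2025/04/14.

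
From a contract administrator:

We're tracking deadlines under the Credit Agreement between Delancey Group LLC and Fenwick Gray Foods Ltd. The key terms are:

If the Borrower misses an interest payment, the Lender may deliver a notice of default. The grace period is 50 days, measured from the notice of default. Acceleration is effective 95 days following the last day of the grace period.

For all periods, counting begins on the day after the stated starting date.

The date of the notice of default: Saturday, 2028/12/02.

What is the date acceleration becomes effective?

2029/04/26

The last day of the grace period: 2028/12/02 + 50 days = 2029/01/21.
Adding 95 calendar days to 2029/01/21 gives 2029/04/26, which is the date acceleration becomes effective.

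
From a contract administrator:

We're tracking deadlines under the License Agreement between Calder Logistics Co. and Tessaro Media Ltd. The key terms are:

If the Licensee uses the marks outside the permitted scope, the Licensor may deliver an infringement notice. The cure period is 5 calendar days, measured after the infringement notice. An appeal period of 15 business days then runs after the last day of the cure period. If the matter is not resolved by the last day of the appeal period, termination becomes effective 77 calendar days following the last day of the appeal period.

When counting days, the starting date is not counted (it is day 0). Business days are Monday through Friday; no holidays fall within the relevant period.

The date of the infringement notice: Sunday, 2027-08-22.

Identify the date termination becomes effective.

2027-12-03

The last day of the cure period: 5 calendar days after 2027-08-22 is 2027-08-27.
From Friday, 2027-08-27, 15 business days (Aug 30, Aug 31, Sep 1, Sep 2, …, Sep 15, Sep 16, Sep 17, skipping weekends) brings us to Friday, 2027-09-17, which is the last day of the appeal period.
The date termination becomes effective: 2027-09-17 + 77 days = 2027-12-03.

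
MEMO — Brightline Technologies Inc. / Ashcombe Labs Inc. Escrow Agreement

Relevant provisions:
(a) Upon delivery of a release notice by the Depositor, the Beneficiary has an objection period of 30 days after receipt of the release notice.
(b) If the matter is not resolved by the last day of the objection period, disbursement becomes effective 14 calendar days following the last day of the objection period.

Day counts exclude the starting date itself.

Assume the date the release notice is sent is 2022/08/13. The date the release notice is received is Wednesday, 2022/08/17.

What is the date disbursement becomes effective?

Adding 30 calendar days to 2022/08/17 gives 2022/09/16, which is the last day of the objection period.
The date disbursement becomes effective: 2022/09/16 + 14 days = 2022/09/30.

2022/09/30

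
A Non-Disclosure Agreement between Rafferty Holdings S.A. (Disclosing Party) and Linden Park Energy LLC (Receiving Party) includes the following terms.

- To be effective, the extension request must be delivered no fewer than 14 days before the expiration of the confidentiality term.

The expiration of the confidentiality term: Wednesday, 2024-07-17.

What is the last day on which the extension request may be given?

2024-07-03

Counting back 14 calendar days from 2024-07-17 gives 2024-07-03.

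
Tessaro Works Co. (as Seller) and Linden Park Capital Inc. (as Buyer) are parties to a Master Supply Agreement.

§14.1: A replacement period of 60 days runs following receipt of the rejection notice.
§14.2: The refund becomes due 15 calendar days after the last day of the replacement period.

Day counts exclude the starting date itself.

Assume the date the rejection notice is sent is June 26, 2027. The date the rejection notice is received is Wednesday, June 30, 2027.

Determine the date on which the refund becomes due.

September 13, 2027

The last day of the replacement period: June 30, 2027 + 60 days = August 29, 2027.
The date on which the refund becomes due: August 29, 2027 + 15 days = September 13, 2027.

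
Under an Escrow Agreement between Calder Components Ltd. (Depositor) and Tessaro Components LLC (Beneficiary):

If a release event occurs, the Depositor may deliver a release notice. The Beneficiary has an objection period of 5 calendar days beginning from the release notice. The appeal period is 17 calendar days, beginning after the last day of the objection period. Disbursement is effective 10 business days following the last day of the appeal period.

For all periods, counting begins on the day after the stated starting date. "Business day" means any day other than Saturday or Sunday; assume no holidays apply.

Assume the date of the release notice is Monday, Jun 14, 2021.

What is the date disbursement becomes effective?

The last day of the objection period: Jun 14, 2021 + 5 days = Jun 19, 2021.
The last day of the appeal period: 17 calendar days after Jun 19, 2021 is Jul 6, 2021.
The date disbursement becomes effective: counting 10 business days from Tuesday, Jul 6, 2021 (Jul 7, Jul 8, Jul 9, Jul 12, Jul 13, Jul 14, Jul 15, Jul 16, Jul 19, Jul 20, skipping weekends) reaches Tuesday, Jul 20, 2021.

Jul 20, 2021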